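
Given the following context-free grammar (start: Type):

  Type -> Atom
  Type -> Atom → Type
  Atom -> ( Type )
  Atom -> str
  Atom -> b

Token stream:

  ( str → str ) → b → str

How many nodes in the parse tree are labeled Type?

[Type [Atom ( [Type [Atom str] → [Type [Atom str]]] )] → [Type [Atom b] → [Type [Atom str]]]]

5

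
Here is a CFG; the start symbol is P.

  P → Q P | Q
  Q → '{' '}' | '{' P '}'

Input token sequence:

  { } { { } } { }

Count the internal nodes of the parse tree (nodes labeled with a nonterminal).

[P [Q { }] [P [Q { [P [Q { }]] }] [P [Q { }]]]]

8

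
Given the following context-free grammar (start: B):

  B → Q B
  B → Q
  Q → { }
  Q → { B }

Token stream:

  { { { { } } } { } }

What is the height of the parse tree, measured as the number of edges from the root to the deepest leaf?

[B [Q { [B [Q { [B [Q { [B [Q { }]] }]] }] [B [Q { }]]] }]]

8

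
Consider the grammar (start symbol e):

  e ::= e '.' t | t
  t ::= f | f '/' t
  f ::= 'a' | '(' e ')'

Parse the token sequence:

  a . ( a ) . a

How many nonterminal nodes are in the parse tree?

12

[e [e [e [t [f a]]] . [t [f ( [e [t [f a]]] )]]] . [t [f a]]]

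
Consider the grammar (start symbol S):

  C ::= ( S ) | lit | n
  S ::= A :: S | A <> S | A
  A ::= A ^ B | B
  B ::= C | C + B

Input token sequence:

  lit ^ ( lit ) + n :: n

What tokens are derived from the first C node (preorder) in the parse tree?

lit

[S [A [A [B [C lit]]] ^ [B [C ( [S [A [B [C lit]]]] )] + [B [C n]]]] :: [S [A [B [C n]]]]]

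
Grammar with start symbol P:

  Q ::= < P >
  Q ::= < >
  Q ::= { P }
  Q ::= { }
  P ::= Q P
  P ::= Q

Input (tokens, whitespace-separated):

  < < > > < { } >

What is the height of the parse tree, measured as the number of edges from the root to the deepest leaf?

5

[P [Q < [P [Q < >]] >] [P [Q < [P [Q { }]] >]]]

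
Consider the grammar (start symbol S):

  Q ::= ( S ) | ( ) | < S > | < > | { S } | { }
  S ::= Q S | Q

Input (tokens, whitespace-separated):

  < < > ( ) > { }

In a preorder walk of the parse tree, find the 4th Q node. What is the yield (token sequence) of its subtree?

{ }

[S [Q < [S [Q < >] [S [Q ( )]]] >] [S [Q { }]]]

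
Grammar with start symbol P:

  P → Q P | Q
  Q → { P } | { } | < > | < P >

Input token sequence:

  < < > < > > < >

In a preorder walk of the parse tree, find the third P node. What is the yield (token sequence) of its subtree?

[P [Q < [P [Q < >] [P [Q < >]]] >] [P [Q < >]]]

< >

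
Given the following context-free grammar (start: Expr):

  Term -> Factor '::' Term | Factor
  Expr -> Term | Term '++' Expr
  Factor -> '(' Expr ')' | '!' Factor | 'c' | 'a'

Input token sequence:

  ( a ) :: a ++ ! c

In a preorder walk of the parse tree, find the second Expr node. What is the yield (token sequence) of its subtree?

[Expr [Term [Factor ( [Expr [Term [Factor a]]] )] :: [Term [Factor a]]] ++ [Expr [Term [Factor ! [Factor c]]]]]

a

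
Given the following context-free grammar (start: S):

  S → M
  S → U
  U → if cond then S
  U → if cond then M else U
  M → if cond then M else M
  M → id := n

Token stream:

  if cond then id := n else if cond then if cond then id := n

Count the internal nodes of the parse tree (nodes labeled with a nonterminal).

8

[S [U if cond then [M id := n] else [U if cond then [S [U if cond then [S [M id := n]]]]]]]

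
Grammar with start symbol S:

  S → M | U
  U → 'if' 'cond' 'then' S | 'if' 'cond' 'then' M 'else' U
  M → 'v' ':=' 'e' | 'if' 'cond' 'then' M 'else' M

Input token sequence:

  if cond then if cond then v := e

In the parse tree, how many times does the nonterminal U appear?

[S [U if cond then [S [U if cond then [S [M v := e]]]]]]

2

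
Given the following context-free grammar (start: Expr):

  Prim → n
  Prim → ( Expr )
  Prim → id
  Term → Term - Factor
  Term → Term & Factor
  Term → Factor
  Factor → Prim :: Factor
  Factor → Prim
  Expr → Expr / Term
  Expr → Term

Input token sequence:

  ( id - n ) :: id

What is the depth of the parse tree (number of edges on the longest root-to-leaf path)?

[Expr [Term [Factor [Prim ( [Expr [Term [Term [Factor [Prim id]]] - [Factor [Prim n]]]] )] :: [Factor [Prim id]]]]]

9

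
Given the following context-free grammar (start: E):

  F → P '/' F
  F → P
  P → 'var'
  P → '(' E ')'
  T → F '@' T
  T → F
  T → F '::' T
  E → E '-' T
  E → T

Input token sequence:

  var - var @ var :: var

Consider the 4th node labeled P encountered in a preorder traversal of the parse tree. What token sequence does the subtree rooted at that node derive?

var

[E [E [T [F [P var]]]] - [T [F [P var]] @ [T [F [P var]] :: [T [F [P var]]]]]]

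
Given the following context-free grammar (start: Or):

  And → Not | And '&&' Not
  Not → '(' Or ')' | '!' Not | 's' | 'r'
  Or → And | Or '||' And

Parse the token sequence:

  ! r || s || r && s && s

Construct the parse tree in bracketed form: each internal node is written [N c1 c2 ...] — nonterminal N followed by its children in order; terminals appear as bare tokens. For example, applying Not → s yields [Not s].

Or
Or || And
Or || And || And
And || And || And
Not || And || And
! Not || And || And
! r || And || And
! r || Not || And
! r || s || And
! r || s || And && Not
! r || s || And && Not && Not
! r || s || Not && Not && Not
! r || s || r && Not && Not
! r || s || r && s && Not
! r || s || r && s && s

[Or [Or [Or [And [Not ! [Not r]]]] || [And [Not s]]] || [And [And [And [Not r]] && [Not s]] && [Not s]]]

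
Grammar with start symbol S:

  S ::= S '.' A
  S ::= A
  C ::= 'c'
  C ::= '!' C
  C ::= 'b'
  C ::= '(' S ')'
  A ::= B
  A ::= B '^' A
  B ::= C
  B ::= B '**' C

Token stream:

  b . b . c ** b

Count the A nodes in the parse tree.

3

[S [S [S [A [B [C b]]]] . [A [B [C b]]]] . [A [B [B [C c]] ** [C b]]]]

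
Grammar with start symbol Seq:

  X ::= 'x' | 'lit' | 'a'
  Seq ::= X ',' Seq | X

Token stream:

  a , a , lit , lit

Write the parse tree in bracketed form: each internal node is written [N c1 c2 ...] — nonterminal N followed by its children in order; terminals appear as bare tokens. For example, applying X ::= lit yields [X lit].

[Seq [X a] , [Seq [X a] , [Seq [X lit] , [Seq [X lit]]]]]

Seq
X , Seq
a , Seq
a , X , Seq
a , a , Seq
a , a , X , Seq
a , a , lit , Seq
a , a , lit , X
a , a , lit , lit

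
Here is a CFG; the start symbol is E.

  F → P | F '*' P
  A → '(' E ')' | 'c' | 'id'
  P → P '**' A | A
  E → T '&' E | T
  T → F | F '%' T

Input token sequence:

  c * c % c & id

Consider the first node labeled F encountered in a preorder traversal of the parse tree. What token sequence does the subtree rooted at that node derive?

[E [T [F [F [P [A c]]] * [P [A c]]] % [T [F [P [A c]]]]] & [E [T [F [P [A id]]]]]]

c * c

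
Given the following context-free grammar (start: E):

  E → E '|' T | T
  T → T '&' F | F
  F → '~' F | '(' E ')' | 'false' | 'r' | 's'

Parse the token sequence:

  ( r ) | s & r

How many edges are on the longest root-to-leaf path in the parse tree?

[E [E [T [F ( [E [T [F r]]] )]]] | [T [T [F s]] & [F r]]]

7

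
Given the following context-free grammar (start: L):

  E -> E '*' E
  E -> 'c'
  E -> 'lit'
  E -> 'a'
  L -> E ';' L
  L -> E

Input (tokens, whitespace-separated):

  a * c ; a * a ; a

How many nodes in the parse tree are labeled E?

[L [E [E a] * [E c]] ; [L [E [E a] * [E a]] ; [L [E a]]]]

7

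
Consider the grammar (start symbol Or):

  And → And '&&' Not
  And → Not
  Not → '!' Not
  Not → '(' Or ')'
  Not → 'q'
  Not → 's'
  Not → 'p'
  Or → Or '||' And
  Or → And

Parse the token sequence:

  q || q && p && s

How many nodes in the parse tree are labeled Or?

2

[Or [Or [And [Not q]]] || [And [And [And [Not q]] && [Not p]] && [Not s]]]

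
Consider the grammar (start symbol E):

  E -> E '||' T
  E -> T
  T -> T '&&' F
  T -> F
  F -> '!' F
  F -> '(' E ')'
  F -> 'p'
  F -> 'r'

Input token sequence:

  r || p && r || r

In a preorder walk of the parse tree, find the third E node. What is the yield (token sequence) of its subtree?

[E [E [E [T [F r]]] || [T [T [F p]] && [F r]]] || [T [F r]]]

r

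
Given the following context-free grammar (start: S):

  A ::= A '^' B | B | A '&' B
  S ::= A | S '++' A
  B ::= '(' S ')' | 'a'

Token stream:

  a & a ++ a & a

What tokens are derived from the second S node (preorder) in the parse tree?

[S [S [A [A [B a]] & [B a]]] ++ [A [A [B a]] & [B a]]]

a & a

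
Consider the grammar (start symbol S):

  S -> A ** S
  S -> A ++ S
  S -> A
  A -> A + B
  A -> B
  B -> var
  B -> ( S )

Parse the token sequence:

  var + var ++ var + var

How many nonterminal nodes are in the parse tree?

[S [A [A [B var]] + [B var]] ++ [S [A [A [B var]] + [B var]]]]

10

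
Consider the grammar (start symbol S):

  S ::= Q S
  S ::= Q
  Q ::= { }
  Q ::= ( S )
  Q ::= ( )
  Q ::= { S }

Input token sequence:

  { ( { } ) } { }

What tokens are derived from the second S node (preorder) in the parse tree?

( { } )

[S [Q { [S [Q ( [S [Q { }]] )]] }] [S [Q { }]]]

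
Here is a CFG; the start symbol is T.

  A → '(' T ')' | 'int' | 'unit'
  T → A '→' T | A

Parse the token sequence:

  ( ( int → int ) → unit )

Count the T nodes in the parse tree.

[T [A ( [T [A ( [T [A int] → [T [A int]]] )] → [T [A unit]]] )]]

5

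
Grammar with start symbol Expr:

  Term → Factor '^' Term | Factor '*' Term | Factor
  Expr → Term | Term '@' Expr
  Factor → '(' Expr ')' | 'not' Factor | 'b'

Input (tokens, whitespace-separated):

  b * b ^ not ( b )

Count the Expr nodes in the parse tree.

[Expr [Term [Factor b] * [Term [Factor b] ^ [Term [Factor not [Factor ( [Expr [Term [Factor b]]] )]]]]]]

2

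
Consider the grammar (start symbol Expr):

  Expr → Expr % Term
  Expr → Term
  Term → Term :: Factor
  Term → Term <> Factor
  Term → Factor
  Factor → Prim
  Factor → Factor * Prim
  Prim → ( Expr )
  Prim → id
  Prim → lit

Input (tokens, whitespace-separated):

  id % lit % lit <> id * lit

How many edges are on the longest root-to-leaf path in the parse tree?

[Expr [Expr [Expr [Term [Factor [Prim id]]]] % [Term [Factor [Prim lit]]]] % [Term [Term [Factor [Prim lit]]] <> [Factor [Factor [Prim id]] * [Prim lit]]]]

6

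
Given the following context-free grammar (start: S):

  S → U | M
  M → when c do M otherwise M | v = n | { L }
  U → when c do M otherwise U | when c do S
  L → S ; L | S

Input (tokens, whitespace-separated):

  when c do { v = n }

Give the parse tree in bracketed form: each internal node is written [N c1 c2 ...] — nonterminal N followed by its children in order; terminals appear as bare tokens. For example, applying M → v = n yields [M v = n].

S
U
when c do S
when c do M
when c do { L }
when c do { S }
when c do { M }
when c do { v = n }

[S [U when c do [S [M { [L [S [M v = n]]] }]]]]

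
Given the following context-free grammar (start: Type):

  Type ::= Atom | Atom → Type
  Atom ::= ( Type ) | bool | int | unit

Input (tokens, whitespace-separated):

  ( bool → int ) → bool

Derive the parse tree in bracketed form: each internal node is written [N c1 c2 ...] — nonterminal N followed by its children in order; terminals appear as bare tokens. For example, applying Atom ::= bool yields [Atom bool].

[Type [Atom ( [Type [Atom bool] → [Type [Atom int]]] )] → [Type [Atom bool]]]

Type
Atom → Type
( Type ) → Type
( Atom → Type ) → Type
( bool → Type ) → Type
( bool → Atom ) → Type
( bool → int ) → Type
( bool → int ) → Atom
( bool → int ) → bool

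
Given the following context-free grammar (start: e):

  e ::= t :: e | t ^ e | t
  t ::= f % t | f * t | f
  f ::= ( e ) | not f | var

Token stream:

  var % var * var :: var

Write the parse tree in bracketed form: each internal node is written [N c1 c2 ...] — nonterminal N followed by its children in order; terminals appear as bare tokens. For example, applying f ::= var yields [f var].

[e [t [f var] % [t [f var] * [t [f var]]]] :: [e [t [f var]]]]

e
t :: e
f % t :: e
var % t :: e
var % f * t :: e
var % var * t :: e
var % var * f :: e
var % var * var :: e
var % var * var :: t
var % var * var :: f
var % var * var :: var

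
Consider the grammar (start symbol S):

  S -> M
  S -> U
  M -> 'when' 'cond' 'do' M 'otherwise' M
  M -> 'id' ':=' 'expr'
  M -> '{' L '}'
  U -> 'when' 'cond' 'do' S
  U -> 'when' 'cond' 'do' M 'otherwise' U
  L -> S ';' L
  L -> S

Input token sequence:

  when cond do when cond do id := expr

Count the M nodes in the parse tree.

[S [U when cond do [S [U when cond do [S [M id := expr]]]]]]

1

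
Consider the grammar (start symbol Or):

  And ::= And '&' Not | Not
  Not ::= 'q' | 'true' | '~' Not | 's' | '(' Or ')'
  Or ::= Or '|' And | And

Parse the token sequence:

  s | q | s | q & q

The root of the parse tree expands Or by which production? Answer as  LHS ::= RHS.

[Or [Or [Or [Or [And [Not s]]] | [And [Not q]]] | [And [Not s]]] | [And [And [Not q]] & [Not q]]]

Or ::= Or '|' And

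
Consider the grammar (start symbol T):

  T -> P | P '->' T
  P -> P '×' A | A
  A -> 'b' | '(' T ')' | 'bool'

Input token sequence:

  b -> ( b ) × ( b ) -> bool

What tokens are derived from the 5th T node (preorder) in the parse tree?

bool

[T [P [A b]] -> [T [P [P [A ( [T [P [A b]]] )]] × [A ( [T [P [A b]]] )]] -> [T [P [A bool]]]]]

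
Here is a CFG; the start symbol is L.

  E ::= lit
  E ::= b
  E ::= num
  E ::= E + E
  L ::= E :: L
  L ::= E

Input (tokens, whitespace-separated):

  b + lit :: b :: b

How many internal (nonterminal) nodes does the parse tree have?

[L [E [E b] + [E lit]] :: [L [E b] :: [L [E b]]]]

8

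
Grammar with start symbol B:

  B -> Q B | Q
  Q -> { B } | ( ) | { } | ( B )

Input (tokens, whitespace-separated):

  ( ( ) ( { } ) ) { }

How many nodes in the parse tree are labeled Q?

[B [Q ( [B [Q ( )] [B [Q ( [B [Q { }]] )]]] )] [B [Q { }]]]

5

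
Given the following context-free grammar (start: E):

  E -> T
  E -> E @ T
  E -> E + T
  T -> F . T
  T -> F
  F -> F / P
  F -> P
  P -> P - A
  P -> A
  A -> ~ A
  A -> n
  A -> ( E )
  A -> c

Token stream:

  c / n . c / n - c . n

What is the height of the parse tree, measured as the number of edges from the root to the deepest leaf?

7

[E [T [F [F [P [A c]]] / [P [A n]]] . [T [F [F [P [A c]]] / [P [P [A n]] - [A c]]] . [T [F [P [A n]]]]]]]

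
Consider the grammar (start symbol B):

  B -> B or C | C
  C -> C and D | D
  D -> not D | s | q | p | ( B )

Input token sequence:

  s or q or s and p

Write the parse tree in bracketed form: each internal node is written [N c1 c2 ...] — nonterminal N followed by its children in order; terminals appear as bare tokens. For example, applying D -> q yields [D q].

[B [B [B [C [D s]]] or [C [D q]]] or [C [C [D s]] and [D p]]]

B
B or C
B or C or C
C or C or C
D or C or C
s or C or C
s or D or C
s or q or C
s or q or C and D
s or q or D and D
s or q or s and D
s or q or s and p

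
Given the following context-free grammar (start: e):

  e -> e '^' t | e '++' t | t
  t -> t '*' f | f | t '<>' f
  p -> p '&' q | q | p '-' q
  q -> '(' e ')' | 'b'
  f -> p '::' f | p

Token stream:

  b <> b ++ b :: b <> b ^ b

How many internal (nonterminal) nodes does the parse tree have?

[e [e [e [t [t [f [p [q b]]]] <> [f [p [q b]]]]] ++ [t [t [f [p [q b]] :: [f [p [q b]]]]] <> [f [p [q b]]]]] ^ [t [f [p [q b]]]]]

26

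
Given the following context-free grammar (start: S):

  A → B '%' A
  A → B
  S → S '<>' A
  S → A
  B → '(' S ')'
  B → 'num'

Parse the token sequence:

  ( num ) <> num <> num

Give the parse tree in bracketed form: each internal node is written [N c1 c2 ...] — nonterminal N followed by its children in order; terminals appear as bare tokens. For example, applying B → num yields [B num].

S
S <> A
S <> A <> A
A <> A <> A
B <> A <> A
( S ) <> A <> A
( A ) <> A <> A
( B ) <> A <> A
( num ) <> A <> A
( num ) <> B <> A
( num ) <> num <> A
( num ) <> num <> B
( num ) <> num <> num

[S [S [S [A [B ( [S [A [B num]]] )]]] <> [A [B num]]] <> [A [B num]]]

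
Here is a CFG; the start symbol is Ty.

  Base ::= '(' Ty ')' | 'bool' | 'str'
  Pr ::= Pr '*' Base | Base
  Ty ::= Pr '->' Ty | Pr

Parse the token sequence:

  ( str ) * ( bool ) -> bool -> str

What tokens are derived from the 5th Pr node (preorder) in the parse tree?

[Ty [Pr [Pr [Base ( [Ty [Pr [Base str]]] )]] * [Base ( [Ty [Pr [Base bool]]] )]] -> [Ty [Pr [Base bool]] -> [Ty [Pr [Base str]]]]]

bool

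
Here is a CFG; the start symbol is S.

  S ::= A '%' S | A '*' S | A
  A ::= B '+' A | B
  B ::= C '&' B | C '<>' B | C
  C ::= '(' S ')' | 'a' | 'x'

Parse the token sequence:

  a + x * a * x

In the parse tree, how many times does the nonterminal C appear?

4

[S [A [B [C a]] + [A [B [C x]]]] * [S [A [B [C a]]] * [S [A [B [C x]]]]]]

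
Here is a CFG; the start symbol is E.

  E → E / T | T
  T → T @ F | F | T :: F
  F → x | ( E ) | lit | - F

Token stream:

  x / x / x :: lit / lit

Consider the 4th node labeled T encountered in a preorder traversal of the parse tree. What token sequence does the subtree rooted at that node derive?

x

[E [E [E [E [T [F x]]] / [T [F x]]] / [T [T [F x]] :: [F lit]]] / [T [F lit]]]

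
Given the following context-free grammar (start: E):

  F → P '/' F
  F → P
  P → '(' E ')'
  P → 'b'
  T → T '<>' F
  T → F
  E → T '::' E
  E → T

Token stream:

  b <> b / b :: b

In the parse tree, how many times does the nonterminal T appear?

3

[E [T [T [F [P b]]] <> [F [P b] / [F [P b]]]] :: [E [T [F [P b]]]]]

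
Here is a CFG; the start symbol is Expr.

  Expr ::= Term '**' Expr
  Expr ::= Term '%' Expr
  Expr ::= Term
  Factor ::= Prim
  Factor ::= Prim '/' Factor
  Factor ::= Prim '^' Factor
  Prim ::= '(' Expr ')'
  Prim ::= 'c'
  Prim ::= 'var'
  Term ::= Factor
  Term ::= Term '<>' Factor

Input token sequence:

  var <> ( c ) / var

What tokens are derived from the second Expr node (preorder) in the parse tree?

c

[Expr [Term [Term [Factor [Prim var]]] <> [Factor [Prim ( [Expr [Term [Factor [Prim c]]]] )] / [Factor [Prim var]]]]]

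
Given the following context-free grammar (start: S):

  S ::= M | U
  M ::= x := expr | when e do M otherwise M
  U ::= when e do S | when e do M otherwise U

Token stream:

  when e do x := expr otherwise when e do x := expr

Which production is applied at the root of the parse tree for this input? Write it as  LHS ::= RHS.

S ::= U

[S [U when e do [M x := expr] otherwise [U when e do [S [M x := expr]]]]]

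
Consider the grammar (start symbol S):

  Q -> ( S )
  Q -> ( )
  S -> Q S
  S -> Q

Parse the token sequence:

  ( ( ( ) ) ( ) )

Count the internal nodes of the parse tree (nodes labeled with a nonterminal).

8

[S [Q ( [S [Q ( [S [Q ( )]] )] [S [Q ( )]]] )]]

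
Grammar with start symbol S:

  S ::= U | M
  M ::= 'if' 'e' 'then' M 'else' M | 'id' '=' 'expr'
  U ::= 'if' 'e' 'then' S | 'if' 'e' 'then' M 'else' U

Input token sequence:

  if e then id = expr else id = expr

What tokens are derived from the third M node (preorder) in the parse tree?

[S [M if e then [M id = expr] else [M id = expr]]]

id = expr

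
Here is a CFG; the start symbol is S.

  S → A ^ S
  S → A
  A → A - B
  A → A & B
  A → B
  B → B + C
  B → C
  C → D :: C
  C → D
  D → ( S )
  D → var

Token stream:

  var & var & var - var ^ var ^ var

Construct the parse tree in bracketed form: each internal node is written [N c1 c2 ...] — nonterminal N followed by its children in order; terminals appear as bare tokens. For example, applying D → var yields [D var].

[S [A [A [A [A [B [C [D var]]]] & [B [C [D var]]]] & [B [C [D var]]]] - [B [C [D var]]]] ^ [S [A [B [C [D var]]]] ^ [S [A [B [C [D var]]]]]]]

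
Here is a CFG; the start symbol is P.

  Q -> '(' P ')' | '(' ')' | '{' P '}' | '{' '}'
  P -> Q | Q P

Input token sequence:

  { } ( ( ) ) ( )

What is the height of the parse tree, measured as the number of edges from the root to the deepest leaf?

[P [Q { }] [P [Q ( [P [Q ( )]] )] [P [Q ( )]]]]

5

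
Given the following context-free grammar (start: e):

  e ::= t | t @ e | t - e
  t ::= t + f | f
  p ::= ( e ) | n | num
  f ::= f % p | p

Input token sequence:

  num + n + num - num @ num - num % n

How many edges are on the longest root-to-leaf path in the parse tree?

[e [t [t [t [f [p num]]] + [f [p n]]] + [f [p num]]] - [e [t [f [p num]]] @ [e [t [f [p num]]] - [e [t [f [f [p num]] % [p n]]]]]]]

8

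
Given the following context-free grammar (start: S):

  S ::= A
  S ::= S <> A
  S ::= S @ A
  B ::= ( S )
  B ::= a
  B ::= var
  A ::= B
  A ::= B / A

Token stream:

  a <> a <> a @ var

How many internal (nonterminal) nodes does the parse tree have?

[S [S [S [S [A [B a]]] <> [A [B a]]] <> [A [B a]]] @ [A [B var]]]

12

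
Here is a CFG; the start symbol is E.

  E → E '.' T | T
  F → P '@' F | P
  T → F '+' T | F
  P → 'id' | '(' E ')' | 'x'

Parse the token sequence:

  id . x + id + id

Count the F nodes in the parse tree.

4

[E [E [T [F [P id]]]] . [T [F [P x]] + [T [F [P id]] + [T [F [P id]]]]]]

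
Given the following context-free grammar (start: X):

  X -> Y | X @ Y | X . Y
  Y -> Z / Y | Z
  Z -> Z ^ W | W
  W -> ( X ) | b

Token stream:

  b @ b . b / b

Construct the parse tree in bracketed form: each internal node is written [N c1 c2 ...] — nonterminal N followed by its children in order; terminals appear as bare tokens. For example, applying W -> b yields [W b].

X
X . Y
X @ Y . Y
Y @ Y . Y
Z @ Y . Y
W @ Y . Y
b @ Y . Y
b @ Z . Y
b @ W . Y
b @ b . Y
b @ b . Z / Y
b @ b . W / Y
b @ b . b / Y
b @ b . b / Z
b @ b . b / W
b @ b . b / b

[X [X [X [Y [Z [W b]]]] @ [Y [Z [W b]]]] . [Y [Z [W b]] / [Y [Z [W b]]]]]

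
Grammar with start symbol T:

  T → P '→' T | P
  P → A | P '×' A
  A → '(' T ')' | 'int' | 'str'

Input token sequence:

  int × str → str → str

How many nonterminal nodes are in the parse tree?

11

[T [P [P [A int]] × [A str]] → [T [P [A str]] → [T [P [A str]]]]]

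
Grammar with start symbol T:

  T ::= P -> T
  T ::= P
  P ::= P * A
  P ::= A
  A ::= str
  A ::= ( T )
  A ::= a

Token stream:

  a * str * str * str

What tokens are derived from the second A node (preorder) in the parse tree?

str

[T [P [P [P [P [A a]] * [A str]] * [A str]] * [A str]]]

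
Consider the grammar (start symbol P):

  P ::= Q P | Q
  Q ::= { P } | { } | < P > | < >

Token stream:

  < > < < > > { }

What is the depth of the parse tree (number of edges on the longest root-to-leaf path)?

[P [Q < >] [P [Q < [P [Q < >]] >] [P [Q { }]]]]

5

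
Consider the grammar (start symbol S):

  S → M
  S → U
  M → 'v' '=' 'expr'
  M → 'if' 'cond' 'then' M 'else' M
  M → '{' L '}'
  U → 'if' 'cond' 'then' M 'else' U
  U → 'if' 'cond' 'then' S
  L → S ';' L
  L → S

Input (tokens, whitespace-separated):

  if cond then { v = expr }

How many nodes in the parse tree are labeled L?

[S [U if cond then [S [M { [L [S [M v = expr]]] }]]]]

1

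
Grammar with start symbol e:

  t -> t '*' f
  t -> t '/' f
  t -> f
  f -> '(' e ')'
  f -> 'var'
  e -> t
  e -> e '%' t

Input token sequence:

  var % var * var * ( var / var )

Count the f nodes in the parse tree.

6

[e [e [t [f var]]] % [t [t [t [f var]] * [f var]] * [f ( [e [t [t [f var]] / [f var]]] )]]]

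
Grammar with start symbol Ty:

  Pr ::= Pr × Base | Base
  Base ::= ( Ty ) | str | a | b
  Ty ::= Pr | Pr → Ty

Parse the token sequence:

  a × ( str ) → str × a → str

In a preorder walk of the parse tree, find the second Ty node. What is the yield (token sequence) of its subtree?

[Ty [Pr [Pr [Base a]] × [Base ( [Ty [Pr [Base str]]] )]] → [Ty [Pr [Pr [Base str]] × [Base a]] → [Ty [Pr [Base str]]]]]

str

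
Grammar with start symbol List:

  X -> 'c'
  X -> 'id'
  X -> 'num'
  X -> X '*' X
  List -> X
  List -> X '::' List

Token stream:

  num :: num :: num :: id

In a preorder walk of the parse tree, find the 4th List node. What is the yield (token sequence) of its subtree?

id

[List [X num] :: [List [X num] :: [List [X num] :: [List [X id]]]]]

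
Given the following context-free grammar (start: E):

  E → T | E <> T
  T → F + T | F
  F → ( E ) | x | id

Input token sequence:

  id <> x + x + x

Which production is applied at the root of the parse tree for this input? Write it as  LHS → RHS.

[E [E [T [F id]]] <> [T [F x] + [T [F x] + [T [F x]]]]]

E → E <> T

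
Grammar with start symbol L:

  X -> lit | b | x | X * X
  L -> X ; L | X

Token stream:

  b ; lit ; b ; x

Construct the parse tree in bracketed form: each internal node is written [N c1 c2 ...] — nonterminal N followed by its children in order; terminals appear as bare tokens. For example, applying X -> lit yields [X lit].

[L [X b] ; [L [X lit] ; [L [X b] ; [L [X x]]]]]

L
X ; L
b ; L
b ; X ; L
b ; lit ; L
b ; lit ; X ; L
b ; lit ; b ; L
b ; lit ; b ; X
b ; lit ; b ; x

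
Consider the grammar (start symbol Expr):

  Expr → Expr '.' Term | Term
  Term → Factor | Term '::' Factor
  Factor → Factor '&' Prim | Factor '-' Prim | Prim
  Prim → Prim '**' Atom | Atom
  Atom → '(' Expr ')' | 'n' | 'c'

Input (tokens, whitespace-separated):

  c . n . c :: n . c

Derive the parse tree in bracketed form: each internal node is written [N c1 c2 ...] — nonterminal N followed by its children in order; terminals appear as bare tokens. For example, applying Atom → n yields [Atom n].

[Expr [Expr [Expr [Expr [Term [Factor [Prim [Atom c]]]]] . [Term [Factor [Prim [Atom n]]]]] . [Term [Term [Factor [Prim [Atom c]]]] :: [Factor [Prim [Atom n]]]]] . [Term [Factor [Prim [Atom c]]]]]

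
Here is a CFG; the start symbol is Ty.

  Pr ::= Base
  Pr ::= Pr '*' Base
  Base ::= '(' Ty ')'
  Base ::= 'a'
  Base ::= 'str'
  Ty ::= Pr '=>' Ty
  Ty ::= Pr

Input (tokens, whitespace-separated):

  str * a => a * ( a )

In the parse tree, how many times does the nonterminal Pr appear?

[Ty [Pr [Pr [Base str]] * [Base a]] => [Ty [Pr [Pr [Base a]] * [Base ( [Ty [Pr [Base a]]] )]]]]

5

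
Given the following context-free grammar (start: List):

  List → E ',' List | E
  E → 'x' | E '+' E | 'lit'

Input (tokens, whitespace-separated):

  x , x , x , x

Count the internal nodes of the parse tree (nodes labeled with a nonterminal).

[List [E x] , [List [E x] , [List [E x] , [List [E x]]]]]

8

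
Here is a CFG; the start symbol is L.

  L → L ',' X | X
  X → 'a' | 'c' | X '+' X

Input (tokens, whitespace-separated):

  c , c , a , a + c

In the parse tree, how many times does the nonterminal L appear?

[L [L [L [L [X c]] , [X c]] , [X a]] , [X [X a] + [X c]]]

4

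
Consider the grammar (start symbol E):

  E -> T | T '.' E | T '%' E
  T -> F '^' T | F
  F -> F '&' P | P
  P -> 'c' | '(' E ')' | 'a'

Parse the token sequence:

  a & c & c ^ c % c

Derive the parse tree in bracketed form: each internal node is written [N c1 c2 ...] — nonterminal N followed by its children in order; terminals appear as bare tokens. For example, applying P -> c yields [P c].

[E [T [F [F [F [P a]] & [P c]] & [P c]] ^ [T [F [P c]]]] % [E [T [F [P c]]]]]

E
T % E
F ^ T % E
F & P ^ T % E
F & P & P ^ T % E
P & P & P ^ T % E
a & P & P ^ T % E
a & c & P ^ T % E
a & c & c ^ T % E
a & c & c ^ F % E
a & c & c ^ P % E
a & c & c ^ c % E
a & c & c ^ c % T
a & c & c ^ c % F
a & c & c ^ c % P
a & c & c ^ c % c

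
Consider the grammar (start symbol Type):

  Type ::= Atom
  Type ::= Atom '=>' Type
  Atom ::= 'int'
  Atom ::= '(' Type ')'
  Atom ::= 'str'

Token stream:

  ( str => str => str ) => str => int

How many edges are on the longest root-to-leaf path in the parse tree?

[Type [Atom ( [Type [Atom str] => [Type [Atom str] => [Type [Atom str]]]] )] => [Type [Atom str] => [Type [Atom int]]]]

6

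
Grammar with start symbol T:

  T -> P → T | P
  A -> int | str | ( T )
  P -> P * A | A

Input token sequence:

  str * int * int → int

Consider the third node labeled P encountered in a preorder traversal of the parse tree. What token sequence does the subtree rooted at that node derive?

[T [P [P [P [A str]] * [A int]] * [A int]] → [T [P [A int]]]]

str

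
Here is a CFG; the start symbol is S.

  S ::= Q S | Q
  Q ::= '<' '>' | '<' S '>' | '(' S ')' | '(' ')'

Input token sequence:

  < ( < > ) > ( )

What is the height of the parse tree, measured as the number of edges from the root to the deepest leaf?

6

[S [Q < [S [Q ( [S [Q < >]] )]] >] [S [Q ( )]]]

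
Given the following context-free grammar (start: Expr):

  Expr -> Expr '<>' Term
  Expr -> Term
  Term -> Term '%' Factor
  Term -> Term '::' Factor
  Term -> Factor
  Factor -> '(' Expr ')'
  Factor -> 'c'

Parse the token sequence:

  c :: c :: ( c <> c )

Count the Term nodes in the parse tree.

5

[Expr [Term [Term [Term [Factor c]] :: [Factor c]] :: [Factor ( [Expr [Expr [Term [Factor c]]] <> [Term [Factor c]]] )]]]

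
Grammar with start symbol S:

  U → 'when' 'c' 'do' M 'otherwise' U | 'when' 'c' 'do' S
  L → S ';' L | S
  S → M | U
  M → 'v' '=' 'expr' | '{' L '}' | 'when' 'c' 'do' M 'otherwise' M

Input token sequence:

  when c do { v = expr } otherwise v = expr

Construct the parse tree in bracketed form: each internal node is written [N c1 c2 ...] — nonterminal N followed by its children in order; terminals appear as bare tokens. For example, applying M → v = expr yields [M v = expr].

S
M
when c do M otherwise M
when c do { L } otherwise M
when c do { S } otherwise M
when c do { M } otherwise M
when c do { v = expr } otherwise M
when c do { v = expr } otherwise v = expr

[S [M when c do [M { [L [S [M v = expr]]] }] otherwise [M v = expr]]]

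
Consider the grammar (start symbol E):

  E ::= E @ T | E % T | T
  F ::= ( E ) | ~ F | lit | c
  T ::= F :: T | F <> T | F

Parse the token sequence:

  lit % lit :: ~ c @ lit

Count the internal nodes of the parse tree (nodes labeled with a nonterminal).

12

[E [E [E [T [F lit]]] % [T [F lit] :: [T [F ~ [F c]]]]] @ [T [F lit]]]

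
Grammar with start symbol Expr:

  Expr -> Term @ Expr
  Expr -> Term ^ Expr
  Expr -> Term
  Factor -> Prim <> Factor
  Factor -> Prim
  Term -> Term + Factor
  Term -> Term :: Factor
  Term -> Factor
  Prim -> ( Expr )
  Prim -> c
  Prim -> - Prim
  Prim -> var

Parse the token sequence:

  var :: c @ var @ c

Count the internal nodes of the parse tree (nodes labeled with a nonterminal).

[Expr [Term [Term [Factor [Prim var]]] :: [Factor [Prim c]]] @ [Expr [Term [Factor [Prim var]]] @ [Expr [Term [Factor [Prim c]]]]]]

15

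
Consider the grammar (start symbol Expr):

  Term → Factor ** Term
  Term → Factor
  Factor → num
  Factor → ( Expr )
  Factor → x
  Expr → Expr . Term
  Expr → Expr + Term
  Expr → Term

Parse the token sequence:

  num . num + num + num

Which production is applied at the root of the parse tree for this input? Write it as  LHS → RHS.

Expr → Expr + Term

[Expr [Expr [Expr [Expr [Term [Factor num]]] . [Term [Factor num]]] + [Term [Factor num]]] + [Term [Factor num]]]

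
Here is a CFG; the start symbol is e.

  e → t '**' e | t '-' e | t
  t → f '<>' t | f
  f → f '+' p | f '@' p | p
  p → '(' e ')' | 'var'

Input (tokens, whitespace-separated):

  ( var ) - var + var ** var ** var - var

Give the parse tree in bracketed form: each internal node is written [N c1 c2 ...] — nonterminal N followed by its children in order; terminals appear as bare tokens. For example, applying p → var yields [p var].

[e [t [f [p ( [e [t [f [p var]]]] )]]] - [e [t [f [f [p var]] + [p var]]] ** [e [t [f [p var]]] ** [e [t [f [p var]]] - [e [t [f [p var]]]]]]]]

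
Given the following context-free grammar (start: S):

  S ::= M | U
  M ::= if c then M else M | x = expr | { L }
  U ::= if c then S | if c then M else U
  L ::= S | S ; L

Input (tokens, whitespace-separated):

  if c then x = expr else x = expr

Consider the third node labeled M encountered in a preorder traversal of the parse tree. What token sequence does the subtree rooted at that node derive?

[S [M if c then [M x = expr] else [M x = expr]]]

x = expr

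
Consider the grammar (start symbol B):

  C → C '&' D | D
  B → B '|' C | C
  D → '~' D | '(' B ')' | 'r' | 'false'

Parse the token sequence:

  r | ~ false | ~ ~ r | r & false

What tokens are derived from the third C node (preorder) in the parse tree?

[B [B [B [B [C [D r]]] | [C [D ~ [D false]]]] | [C [D ~ [D ~ [D r]]]]] | [C [C [D r]] & [D false]]]

~ ~ r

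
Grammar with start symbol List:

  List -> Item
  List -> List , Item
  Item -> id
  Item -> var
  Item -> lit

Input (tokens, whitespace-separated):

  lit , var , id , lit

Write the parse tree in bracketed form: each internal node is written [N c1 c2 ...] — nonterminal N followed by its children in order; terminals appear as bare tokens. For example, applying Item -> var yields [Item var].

[List [List [List [List [Item lit]] , [Item var]] , [Item id]] , [Item lit]]

List
List , Item
List , Item , Item
List , Item , Item , Item
Item , Item , Item , Item
lit , Item , Item , Item
lit , var , Item , Item
lit , var , id , Item
lit , var , id , lit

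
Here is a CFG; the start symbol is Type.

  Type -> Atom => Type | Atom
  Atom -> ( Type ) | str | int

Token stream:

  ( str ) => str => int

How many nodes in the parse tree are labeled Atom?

[Type [Atom ( [Type [Atom str]] )] => [Type [Atom str] => [Type [Atom int]]]]

4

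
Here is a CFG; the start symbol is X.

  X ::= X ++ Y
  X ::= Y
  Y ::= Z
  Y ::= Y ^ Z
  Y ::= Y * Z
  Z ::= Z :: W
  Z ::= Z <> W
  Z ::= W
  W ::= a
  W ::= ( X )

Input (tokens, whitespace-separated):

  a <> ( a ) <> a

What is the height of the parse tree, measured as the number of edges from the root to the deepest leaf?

[X [Y [Z [Z [Z [W a]] <> [W ( [X [Y [Z [W a]]]] )]] <> [W a]]]]

9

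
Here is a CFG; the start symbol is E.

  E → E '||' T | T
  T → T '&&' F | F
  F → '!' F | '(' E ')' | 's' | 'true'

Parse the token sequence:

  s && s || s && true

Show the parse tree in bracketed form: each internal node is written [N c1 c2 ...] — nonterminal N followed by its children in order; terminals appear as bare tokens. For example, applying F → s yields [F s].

E
E || T
T || T
T && F || T
F && F || T
s && F || T
s && s || T
s && s || T && F
s && s || F && F
s && s || s && F
s && s || s && true

[E [E [T [T [F s]] && [F s]]] || [T [T [F s]] && [F true]]]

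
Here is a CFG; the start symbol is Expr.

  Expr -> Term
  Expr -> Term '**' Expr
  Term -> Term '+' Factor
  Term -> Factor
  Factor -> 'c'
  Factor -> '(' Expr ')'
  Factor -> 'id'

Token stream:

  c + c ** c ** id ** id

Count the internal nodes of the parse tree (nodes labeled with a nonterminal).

14

[Expr [Term [Term [Factor c]] + [Factor c]] ** [Expr [Term [Factor c]] ** [Expr [Term [Factor id]] ** [Expr [Term [Factor id]]]]]]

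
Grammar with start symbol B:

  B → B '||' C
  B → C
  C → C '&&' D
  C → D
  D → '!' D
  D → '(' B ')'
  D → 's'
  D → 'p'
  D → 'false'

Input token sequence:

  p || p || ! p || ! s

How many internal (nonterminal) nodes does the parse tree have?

[B [B [B [B [C [D p]]] || [C [D p]]] || [C [D ! [D p]]]] || [C [D ! [D s]]]]

14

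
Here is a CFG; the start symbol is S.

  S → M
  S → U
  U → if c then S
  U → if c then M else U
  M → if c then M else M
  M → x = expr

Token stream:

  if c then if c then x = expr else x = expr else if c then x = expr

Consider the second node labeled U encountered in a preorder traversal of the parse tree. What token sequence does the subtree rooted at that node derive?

[S [U if c then [M if c then [M x = expr] else [M x = expr]] else [U if c then [S [M x = expr]]]]]

if c then x = expr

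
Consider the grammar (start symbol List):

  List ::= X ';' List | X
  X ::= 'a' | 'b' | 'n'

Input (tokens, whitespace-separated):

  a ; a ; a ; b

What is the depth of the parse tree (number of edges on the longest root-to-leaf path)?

5

[List [X a] ; [List [X a] ; [List [X a] ; [List [X b]]]]]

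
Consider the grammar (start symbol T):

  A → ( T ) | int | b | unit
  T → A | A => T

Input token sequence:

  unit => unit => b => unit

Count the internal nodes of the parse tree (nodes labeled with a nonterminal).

8

[T [A unit] => [T [A unit] => [T [A b] => [T [A unit]]]]]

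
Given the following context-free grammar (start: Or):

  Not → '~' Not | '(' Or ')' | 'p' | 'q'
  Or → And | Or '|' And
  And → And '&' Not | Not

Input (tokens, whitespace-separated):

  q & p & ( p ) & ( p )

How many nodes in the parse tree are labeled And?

[Or [And [And [And [And [Not q]] & [Not p]] & [Not ( [Or [And [Not p]]] )]] & [Not ( [Or [And [Not p]]] )]]]

6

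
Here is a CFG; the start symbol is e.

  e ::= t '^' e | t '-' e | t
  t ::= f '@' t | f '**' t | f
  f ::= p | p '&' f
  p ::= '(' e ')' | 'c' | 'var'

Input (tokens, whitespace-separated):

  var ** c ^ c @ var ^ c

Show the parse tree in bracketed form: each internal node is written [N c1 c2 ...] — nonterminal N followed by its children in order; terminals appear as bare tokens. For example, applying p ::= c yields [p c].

e
t ^ e
f ** t ^ e
p ** t ^ e
var ** t ^ e
var ** f ^ e
var ** p ^ e
var ** c ^ e
var ** c ^ t ^ e
var ** c ^ f @ t ^ e
var ** c ^ p @ t ^ e
var ** c ^ c @ t ^ e
var ** c ^ c @ f ^ e
var ** c ^ c @ p ^ e
var ** c ^ c @ var ^ e
var ** c ^ c @ var ^ t
var ** c ^ c @ var ^ f
var ** c ^ c @ var ^ p
var ** c ^ c @ var ^ c

[e [t [f [p var]] ** [t [f [p c]]]] ^ [e [t [f [p c]] @ [t [f [p var]]]] ^ [e [t [f [p c]]]]]]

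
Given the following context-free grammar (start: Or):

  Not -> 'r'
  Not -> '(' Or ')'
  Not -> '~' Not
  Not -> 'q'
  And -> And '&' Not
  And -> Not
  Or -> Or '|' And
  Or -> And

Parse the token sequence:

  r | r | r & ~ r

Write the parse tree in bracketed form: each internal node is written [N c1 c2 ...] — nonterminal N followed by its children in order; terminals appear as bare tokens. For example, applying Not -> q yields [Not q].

Or
Or | And
Or | And | And
And | And | And
Not | And | And
r | And | And
r | Not | And
r | r | And
r | r | And & Not
r | r | Not & Not
r | r | r & Not
r | r | r & ~ Not
r | r | r & ~ r

[Or [Or [Or [And [Not r]]] | [And [Not r]]] | [And [And [Not r]] & [Not ~ [Not r]]]]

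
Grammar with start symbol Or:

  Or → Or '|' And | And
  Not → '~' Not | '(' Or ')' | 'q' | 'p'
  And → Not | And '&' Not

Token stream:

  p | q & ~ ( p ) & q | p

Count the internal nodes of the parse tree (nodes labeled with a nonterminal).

17

[Or [Or [Or [And [Not p]]] | [And [And [And [Not q]] & [Not ~ [Not ( [Or [And [Not p]]] )]]] & [Not q]]] | [And [Not p]]]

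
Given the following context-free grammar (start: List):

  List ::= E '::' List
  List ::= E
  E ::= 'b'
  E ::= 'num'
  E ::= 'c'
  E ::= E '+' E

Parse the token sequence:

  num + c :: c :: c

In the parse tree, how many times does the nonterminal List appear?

[List [E [E num] + [E c]] :: [List [E c] :: [List [E c]]]]

3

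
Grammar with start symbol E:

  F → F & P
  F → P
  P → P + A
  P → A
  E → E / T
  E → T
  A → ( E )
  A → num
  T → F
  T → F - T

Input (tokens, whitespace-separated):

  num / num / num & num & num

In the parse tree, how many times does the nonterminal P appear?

5

[E [E [E [T [F [P [A num]]]]] / [T [F [P [A num]]]]] / [T [F [F [F [P [A num]]] & [P [A num]]] & [P [A num]]]]]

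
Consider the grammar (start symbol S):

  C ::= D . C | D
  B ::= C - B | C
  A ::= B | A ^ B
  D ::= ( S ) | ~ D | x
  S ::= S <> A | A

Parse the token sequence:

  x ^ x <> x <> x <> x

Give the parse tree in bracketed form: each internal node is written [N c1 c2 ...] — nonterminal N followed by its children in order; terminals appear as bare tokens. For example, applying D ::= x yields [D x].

[S [S [S [S [A [A [B [C [D x]]]] ^ [B [C [D x]]]]] <> [A [B [C [D x]]]]] <> [A [B [C [D x]]]]] <> [A [B [C [D x]]]]]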